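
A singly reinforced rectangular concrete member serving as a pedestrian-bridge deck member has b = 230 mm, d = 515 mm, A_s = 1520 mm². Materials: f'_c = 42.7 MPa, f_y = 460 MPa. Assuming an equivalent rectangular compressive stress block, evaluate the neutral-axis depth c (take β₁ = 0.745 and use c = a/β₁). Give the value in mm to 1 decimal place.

c ≈ 112.4 mm

T = A_s f_y = 1520 × 460 = 699200 N = 699.2 kN.
Setting C = 0.85 f'_c a b equal to T: a = 699200/(0.85 × 42.7 × 230) = 83.758 mm.
With β₁ = 0.745, c = a/β₁ = 83.758/0.745 = 112.4 mm.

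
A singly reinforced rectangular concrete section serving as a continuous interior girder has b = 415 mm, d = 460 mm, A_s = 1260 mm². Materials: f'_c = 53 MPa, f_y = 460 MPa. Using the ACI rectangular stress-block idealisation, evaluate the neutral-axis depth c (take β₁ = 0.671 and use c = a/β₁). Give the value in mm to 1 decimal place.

c ≈ 46.2 mm

T = A_s f_y = 1260 × 460 = 579600 N = 579.6 kN.
Setting C = 0.85 f'_c a b equal to T: a = 579600/(0.85 × 53 × 415) = 31.002 mm.
With β₁ = 0.671, c = a/β₁ = 31.002/0.671 = 46.2 mm.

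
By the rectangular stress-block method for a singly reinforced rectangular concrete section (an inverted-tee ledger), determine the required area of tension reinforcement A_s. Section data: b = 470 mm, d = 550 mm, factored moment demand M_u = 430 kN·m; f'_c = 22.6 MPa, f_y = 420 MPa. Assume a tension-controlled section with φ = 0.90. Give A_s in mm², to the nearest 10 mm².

A_s ≈ 2290 mm²

M_n = M_u/φ = 430/0.90 = 477.778 kN·m.
With M_n = 0.85 f'_c a b (d − a/2), solve the quadratic for a:
a = d − √(d² − 2M_n/(0.85 f'_c b)) = 550 − √(550² − 2 × 477.778×10⁶/(0.85 × 22.6 × 470)) = 106.53 mm.
A_s = 0.85 f'_c a b / f_y = 0.85 × 22.6 × 106.53 × 470 / 420 = 2290.1 mm².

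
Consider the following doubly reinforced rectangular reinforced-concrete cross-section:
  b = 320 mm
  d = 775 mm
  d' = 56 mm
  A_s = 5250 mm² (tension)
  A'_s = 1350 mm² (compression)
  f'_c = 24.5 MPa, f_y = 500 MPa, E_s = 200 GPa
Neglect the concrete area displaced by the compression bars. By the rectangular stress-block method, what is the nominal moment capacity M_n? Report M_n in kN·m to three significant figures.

M_n ≈ 1710 kN·m

Assume both tension and compression steel yield.
Net tension couple steel: A_s − A'_s = 3900 mm².
a = (A_s − A'_s) f_y / (0.85 f'_c b) = 1950000/(0.85 × 24.5 × 320) = 292.62 mm.
c = a/β₁ = 292.62/0.85 = 344.26 mm; ε'_s = 0.003(c − d')/c = 0.0025 ≥ f_y/E_s = 0.0025, so compression steel does yield.
M_n = (A_s − A'_s) f_y (d − a/2) + A'_s f_y (d − d') = [1950000 × (775 − 146.31) + 675000 × (775 − 56)] × 10⁻⁶ = 1225.95 + 485.33 = 1711.28 kN·m.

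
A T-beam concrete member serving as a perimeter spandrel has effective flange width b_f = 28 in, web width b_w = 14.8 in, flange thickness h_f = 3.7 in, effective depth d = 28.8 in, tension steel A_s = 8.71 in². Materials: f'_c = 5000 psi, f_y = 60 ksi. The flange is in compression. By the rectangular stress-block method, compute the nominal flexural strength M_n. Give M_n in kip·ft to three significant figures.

M_n ≈ 1160 kip·ft

Tension: T = A_s f_y = 8.71 × 60 = 522.6 kips.
Try a within the flange: a = T/(0.85 f'_c b_f) = 522.6/(0.85 × 5 × 28) = 4.392 in.
a = 4.392 > h_f = 3.7 in: the block extends into the web. Split into flange-overhang and web parts.
C_f = 0.85 f'_c (b_f − b_w) h_f = 0.85 × 5 × (28 − 14.8) × 3.7 = 207.6 kips.
Remaining web compression depth: a_w = (T − C_f)/(0.85 f'_c b_w) = (522.6 − 207.6)/(0.85 × 5 × 14.8) = 5.008 in.
M_n = C_f(d − h_f/2) + (T − C_f)(d − a_w/2) = 207.6 × (28.8 − 1.85) + 315 × (28.8 − 2.504) = 5594.8 + 8283.2 = 13878.0 kip·in.
M_n = 13878.0/12 = 1156.50 kip·ft.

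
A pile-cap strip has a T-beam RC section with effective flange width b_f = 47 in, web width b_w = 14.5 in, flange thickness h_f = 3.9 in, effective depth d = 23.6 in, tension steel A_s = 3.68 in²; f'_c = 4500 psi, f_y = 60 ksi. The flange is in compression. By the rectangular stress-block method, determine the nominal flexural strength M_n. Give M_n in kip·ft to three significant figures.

Tension: T = A_s f_y = 3.68 × 60 = 220.8 kips.
Try a within the flange: a = T/(0.85 f'_c b_f) = 220.8/(0.85 × 4.5 × 47) = 1.228 in.
Since a = 1.228 ≤ h_f = 3.9 in, the stress block lies entirely in the flange; analyse as a rectangular beam of width b_f.
M_n = T(d − a/2) = 220.8 × (23.6 − 0.614) = 5075.3 kip·in.
M_n = 5075.3/12 = 422.94 kip·ft.

M_n ≈ 423 kip·ft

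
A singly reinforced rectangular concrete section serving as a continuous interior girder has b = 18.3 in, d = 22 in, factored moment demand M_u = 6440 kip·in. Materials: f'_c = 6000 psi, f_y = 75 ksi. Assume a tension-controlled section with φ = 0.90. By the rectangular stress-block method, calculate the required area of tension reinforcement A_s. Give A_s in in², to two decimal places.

M_n = M_u/φ = 6440/0.90 = 7155.56 kip·in.
From M_n = 0.85 f'_c a b (d − a/2):
a = d − √(d² − 2M_n/(0.85 f'_c b)) = 22 − √(22² − 2 × 7155.56/(0.85 × 6 × 18.3)) = 3.816 in.
A_s = 0.85 f'_c a b / f_y = 0.85 × 6 × 3.816 × 18.3 / 75 = 4.749 in².

A_s ≈ 4.75 in²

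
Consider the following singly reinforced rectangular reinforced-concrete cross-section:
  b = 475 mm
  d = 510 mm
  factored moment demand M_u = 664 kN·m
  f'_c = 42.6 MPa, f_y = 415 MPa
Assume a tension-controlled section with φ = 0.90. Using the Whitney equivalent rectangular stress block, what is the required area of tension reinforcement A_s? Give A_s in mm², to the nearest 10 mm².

A_s ≈ 3830 mm²

M_n = M_u/φ = 664/0.90 = 737.778 kN·m.
With M_n = 0.85 f'_c a b (d − a/2), solve the quadratic for a:
a = d − √(d² − 2M_n/(0.85 f'_c b)) = 510 − √(510² − 2 × 737.778×10⁶/(0.85 × 42.6 × 475)) = 92.49 mm.
A_s = 0.85 f'_c a b / f_y = 0.85 × 42.6 × 92.49 × 475 / 415 = 3833.3 mm².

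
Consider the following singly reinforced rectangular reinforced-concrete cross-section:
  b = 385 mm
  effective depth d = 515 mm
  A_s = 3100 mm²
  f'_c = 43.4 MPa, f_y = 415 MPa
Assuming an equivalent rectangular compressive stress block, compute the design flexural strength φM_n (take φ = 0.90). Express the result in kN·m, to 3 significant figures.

φM_n ≈ 544 kN·m

T = A_s f_y = 3100 × 415 = 1286500 N = 1286.5 kN.
From C = T: a = T/(0.85 f'_c b) = 1286500/(0.85 × 43.4 × 385) = 90.58 mm.
M_n = T(d − a/2) = 1286.5 kN × (515 − 45.29) mm = 604.28 kN·m.
φM_n = 0.90 × 604.28 = 543.85 kN·m.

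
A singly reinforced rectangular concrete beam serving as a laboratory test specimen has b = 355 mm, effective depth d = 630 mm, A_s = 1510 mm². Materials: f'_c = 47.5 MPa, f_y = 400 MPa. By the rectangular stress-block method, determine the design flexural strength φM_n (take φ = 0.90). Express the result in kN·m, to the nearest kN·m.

T = A_s f_y = 1510 × 400 = 604000 N = 604 kN.
From C = T: a = T/(0.85 f'_c b) = 604000/(0.85 × 47.5 × 355) = 42.14 mm.
M_n = T(d − a/2) = 604 kN × (630 − 21.07) mm = 367.79 kN·m.
φM_n = 0.90 × 367.79 = 331.01 kN·m.

φM_n ≈ 331 kN·m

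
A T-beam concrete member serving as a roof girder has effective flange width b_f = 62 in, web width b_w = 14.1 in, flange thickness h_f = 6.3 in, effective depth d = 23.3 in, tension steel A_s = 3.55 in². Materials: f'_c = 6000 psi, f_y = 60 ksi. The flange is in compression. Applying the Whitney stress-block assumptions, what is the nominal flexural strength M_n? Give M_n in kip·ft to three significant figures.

M_n ≈ 408 kip·ft

Tension: T = A_s f_y = 3.55 × 60 = 213 kips.
Try a within the flange: a = T/(0.85 f'_c b_f) = 213/(0.85 × 6 × 62) = 0.674 in.
Since a = 0.674 ≤ h_f = 6.3 in, the stress block lies entirely in the flange; analyse as a rectangular beam of width b_f.
M_n = T(d − a/2) = 213 × (23.3 − 0.337) = 4891.1 kip·in.
M_n = 4891.1/12 = 407.59 kip·ft.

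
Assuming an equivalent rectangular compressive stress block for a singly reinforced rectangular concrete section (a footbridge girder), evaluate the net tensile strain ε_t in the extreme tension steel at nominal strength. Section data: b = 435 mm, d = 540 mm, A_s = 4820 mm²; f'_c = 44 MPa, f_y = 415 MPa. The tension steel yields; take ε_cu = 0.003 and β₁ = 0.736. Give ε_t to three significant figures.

a = A_s f_y/(0.85 f'_c b) = 122.95 mm.
β₁ = 0.736, so c = a/β₁ = 122.95/0.736 = 167.05 mm.
From the linear strain diagram with ε_cu = 0.003: ε_t = 0.003 (d − c)/c = 0.003 × (540 − 167.05)/167.05 = 0.00670.
Since ε_t ≥ 0.005, the section is tension-controlled.

ε_t ≈ 0.00670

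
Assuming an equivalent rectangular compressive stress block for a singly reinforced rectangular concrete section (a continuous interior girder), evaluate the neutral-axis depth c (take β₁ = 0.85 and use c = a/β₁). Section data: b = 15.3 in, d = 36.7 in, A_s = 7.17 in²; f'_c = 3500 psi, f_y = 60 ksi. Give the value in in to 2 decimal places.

T = A_s f_y = 7.17 × 60 = 430.2 kips.
a = T/(0.85 f'_c b) = 430.2/(0.85 × 3.5 × 15.3) = 9.4513 in.
With β₁ = 0.85, c = a/β₁ = 9.4513/0.85 = 11.12 in.

c ≈ 11.12 in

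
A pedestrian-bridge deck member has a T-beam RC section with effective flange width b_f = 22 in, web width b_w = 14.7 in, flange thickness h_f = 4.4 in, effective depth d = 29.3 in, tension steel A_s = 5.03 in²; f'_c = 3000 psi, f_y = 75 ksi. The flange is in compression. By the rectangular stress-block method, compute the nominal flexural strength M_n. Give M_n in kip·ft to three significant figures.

M_n ≈ 809 kip·ft

Tension: T = A_s f_y = 5.03 × 75 = 377.25 kips.
Try a within the flange: a = T/(0.85 f'_c b_f) = 377.25/(0.85 × 3 × 22) = 6.725 in.
a = 6.725 > h_f = 4.4 in: the block extends into the web. Split into flange-overhang and web parts.
C_f = 0.85 f'_c (b_f − b_w) h_f = 0.85 × 3 × (22 − 14.7) × 4.4 = 81.9 kips.
Remaining web compression depth: a_w = (T − C_f)/(0.85 f'_c b_w) = (377.25 − 81.9)/(0.85 × 3 × 14.7) = 7.879 in.
M_n = C_f(d − h_f/2) + (T − C_f)(d − a_w/2) = 81.9 × (29.3 − 2.2) + 295.35 × (29.3 − 3.9395) = 2219.5 + 7490.2 = 9709.7 kip·in.
M_n = 9709.7/12 = 809.14 kip·ft.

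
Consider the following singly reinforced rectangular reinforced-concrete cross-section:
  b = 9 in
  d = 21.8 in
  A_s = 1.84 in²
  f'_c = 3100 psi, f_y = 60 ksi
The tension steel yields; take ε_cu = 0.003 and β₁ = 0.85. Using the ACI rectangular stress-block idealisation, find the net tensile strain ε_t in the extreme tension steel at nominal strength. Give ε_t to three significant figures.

a = A_s f_y/(0.85 f'_c b) = 4.655 in.
β₁ = 0.85, so c = a/β₁ = 4.655/0.85 = 5.476 in.
From the linear strain diagram with ε_cu = 0.003: ε_t = 0.003 (d − c)/c = 0.003 × (21.8 − 5.476)/5.476 = 0.00894.
Since ε_t ≥ 0.005, the section is tension-controlled.

ε_t ≈ 0.00894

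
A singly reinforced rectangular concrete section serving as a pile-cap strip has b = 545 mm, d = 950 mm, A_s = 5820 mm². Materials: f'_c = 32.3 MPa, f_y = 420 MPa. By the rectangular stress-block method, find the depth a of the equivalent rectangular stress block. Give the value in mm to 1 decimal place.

T = A_s f_y = 5820 × 420 = 2444400 N = 2444.4 kN.
Setting C = 0.85 f'_c a b equal to T: a = 2444400/(0.85 × 32.3 × 545) = 163.4 mm.

a ≈ 163.4 mm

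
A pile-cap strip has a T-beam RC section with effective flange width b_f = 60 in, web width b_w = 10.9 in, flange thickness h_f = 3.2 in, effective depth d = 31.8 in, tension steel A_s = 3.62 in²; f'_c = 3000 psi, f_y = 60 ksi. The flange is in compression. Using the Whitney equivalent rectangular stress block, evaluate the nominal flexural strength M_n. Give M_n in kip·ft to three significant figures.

M_n ≈ 563 kip·ft

Tension: T = A_s f_y = 3.62 × 60 = 217.2 kips.
Try a within the flange: a = T/(0.85 f'_c b_f) = 217.2/(0.85 × 3 × 60) = 1.420 in.
Since a = 1.420 ≤ h_f = 3.2 in, the stress block lies entirely in the flange; analyse as a rectangular beam of width b_f.
M_n = T(d − a/2) = 217.2 × (31.8 − 0.71) = 6752.7 kip·in.
M_n = 6752.7/12 = 562.73 kip·ft.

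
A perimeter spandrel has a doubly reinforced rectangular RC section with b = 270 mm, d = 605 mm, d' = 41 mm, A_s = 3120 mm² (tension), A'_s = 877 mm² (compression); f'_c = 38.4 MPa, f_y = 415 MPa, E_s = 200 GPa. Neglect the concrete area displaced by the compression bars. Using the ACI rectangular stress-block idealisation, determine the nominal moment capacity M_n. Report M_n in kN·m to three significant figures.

Assume both tension and compression steel yield.
Net tension couple steel: A_s − A'_s = 2243 mm².
a = (A_s − A'_s) f_y / (0.85 f'_c b) = 930845/(0.85 × 38.4 × 270) = 105.62 mm.
c = a/β₁ = 105.62/0.776 = 136.11 mm; ε'_s = 0.003(c − d')/c = 0.0021 ≥ f_y/E_s = 0.0021, so compression steel does yield.
M_n = (A_s − A'_s) f_y (d − a/2) + A'_s f_y (d − d') = [930845 × (605 − 52.81) + 363955 × (605 − 41)] × 10⁻⁶ = 514.00 + 205.27 = 719.27 kN·m.

M_n ≈ 719 kN·m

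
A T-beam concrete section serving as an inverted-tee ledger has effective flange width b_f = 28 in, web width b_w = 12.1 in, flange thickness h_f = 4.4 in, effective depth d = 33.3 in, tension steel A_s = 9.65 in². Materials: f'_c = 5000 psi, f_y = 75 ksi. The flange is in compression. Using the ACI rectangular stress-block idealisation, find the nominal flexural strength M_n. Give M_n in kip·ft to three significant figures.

Tension: T = A_s f_y = 9.65 × 75 = 723.75 kips.
Try a within the flange: a = T/(0.85 f'_c b_f) = 723.75/(0.85 × 5 × 28) = 6.082 in.
a = 6.082 > h_f = 4.4 in: the block extends into the web. Split into flange-overhang and web parts.
C_f = 0.85 f'_c (b_f − b_w) h_f = 0.85 × 5 × (28 − 12.1) × 4.4 = 297.3 kips.
Remaining web compression depth: a_w = (T − C_f)/(0.85 f'_c b_w) = (723.75 − 297.3)/(0.85 × 5 × 12.1) = 8.293 in.
M_n = C_f(d − h_f/2) + (T − C_f)(d − a_w/2) = 297.3 × (33.3 − 2.2) + 426.45 × (33.3 − 4.1465) = 9246.0 + 12432.5 = 21678.5 kip·in.
M_n = 21678.5/12 = 1806.54 kip·ft.

M_n ≈ 1810 kip·ft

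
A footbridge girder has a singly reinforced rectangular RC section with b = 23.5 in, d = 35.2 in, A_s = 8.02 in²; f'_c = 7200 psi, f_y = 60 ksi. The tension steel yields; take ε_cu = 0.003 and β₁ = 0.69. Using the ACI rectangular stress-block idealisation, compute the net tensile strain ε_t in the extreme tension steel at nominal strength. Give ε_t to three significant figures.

a = A_s f_y/(0.85 f'_c b) = 3.346 in.
β₁ = 0.69, so c = a/β₁ = 3.346/0.69 = 4.849 in.
From the linear strain diagram with ε_cu = 0.003: ε_t = 0.003 (d − c)/c = 0.003 × (35.2 − 4.849)/4.849 = 0.0188.
Since ε_t ≥ 0.005, the section is tension-controlled.

ε_t ≈ 0.0188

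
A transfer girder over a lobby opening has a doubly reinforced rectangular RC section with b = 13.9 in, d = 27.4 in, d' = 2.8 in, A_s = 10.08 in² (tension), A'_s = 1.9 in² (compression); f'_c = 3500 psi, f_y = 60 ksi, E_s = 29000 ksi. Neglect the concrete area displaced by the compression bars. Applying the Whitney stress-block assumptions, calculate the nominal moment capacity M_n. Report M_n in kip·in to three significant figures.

Assume both steels yield.
a = (A_s − A'_s) f_y/(0.85 f'_c b) = (10.08 − 1.9) × 60/(0.85 × 3.5 × 13.9) = 11.869 in.
c = a/β₁ = 11.869/0.85 = 13.964 in; ε'_s = 0.003(c − d')/c = 0.0024 ≥ ε_y = 0.0021, so the compression steel yields.
M_n = (A_s − A'_s) f_y (d − a/2) + A'_s f_y (d − d') = 490.8 × (27.4 − 5.9345) + 114 × (27.4 − 2.8) = 10535.3 + 2804.4 = 13339.7 kip·in.

M_n ≈ 13300 kip·in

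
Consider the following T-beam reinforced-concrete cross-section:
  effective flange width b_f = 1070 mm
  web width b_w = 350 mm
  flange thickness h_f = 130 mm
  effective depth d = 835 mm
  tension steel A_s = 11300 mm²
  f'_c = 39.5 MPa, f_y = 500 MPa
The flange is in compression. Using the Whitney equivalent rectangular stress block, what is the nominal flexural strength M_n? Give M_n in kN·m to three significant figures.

M_n ≈ 4250 kN·m

Tension: T = A_s f_y = 11300 × 500 = 5650000 N.
Try a within the flange: a = T/(0.85 f'_c b_f) = 5650000/(0.85 × 39.5 × 1070) = 157.27 mm.
a = 157.27 > h_f = 130 mm: the block extends into the web. Split into flange-overhang and web parts.
C_f = 0.85 f'_c (b_f − b_w) h_f = 0.85 × 39.5 × (1070 − 350) × 130 = 3142620 N.
Remaining web compression depth: a_w = (T − C_f)/(0.85 f'_c b_w) = (5650000 − 3142620)/(0.85 × 39.5 × 350) = 213.37 mm.
M_n = C_f(d − h_f/2) + (T − C_f)(d − a_w/2) = 3142620 × (835 − 65) + 2507380 × (835 − 106.685) = 2419.82 + 1826.16 = 4245.98 × 10⁶ N·mm.
M_n = 4245.98 kN·m.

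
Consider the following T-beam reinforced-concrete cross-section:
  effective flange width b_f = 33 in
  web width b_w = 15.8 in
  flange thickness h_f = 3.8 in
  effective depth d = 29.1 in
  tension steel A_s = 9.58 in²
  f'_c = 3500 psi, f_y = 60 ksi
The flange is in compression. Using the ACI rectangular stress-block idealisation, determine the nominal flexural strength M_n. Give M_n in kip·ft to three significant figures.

Tension: T = A_s f_y = 9.58 × 60 = 574.8 kips.
Try a within the flange: a = T/(0.85 f'_c b_f) = 574.8/(0.85 × 3.5 × 33) = 5.855 in.
a = 5.855 > h_f = 3.8 in: the block extends into the web. Split into flange-overhang and web parts.
C_f = 0.85 f'_c (b_f − b_w) h_f = 0.85 × 3.5 × (33 − 15.8) × 3.8 = 194.4 kips.
Remaining web compression depth: a_w = (T − C_f)/(0.85 f'_c b_w) = (574.8 − 194.4)/(0.85 × 3.5 × 15.8) = 8.093 in.
M_n = C_f(d − h_f/2) + (T − C_f)(d − a_w/2) = 194.4 × (29.1 − 1.9) + 380.4 × (29.1 − 4.0465) = 5287.7 + 9530.4 = 14818.1 kip·in.
M_n = 14818.1/12 = 1234.84 kip·ft.

M_n ≈ 1230 kip·ft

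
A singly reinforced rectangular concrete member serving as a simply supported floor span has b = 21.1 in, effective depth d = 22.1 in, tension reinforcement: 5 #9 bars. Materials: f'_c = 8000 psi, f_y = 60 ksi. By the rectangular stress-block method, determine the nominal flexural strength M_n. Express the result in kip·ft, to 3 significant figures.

M_n ≈ 526 kip·ft

A_s = 5 × 1 = 5 in².
T = A_s f_y = 5 × 60 = 300 kips.
a = T/(0.85 f'_c b) = 300/(0.85 × 8 × 21.1) = 2.091 in.
M_n = T(d − a/2) = 300 × (22.1 − 1.0455) = 6316.4 kip·in = 6316.4/12 = 526.37 kip·ft.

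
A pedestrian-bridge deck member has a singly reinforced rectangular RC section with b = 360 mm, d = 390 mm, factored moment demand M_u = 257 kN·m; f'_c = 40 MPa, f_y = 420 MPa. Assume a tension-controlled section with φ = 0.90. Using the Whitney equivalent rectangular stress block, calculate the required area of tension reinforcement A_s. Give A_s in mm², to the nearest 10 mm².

A_s ≈ 1900 mm²

M_n = M_u/φ = 257/0.90 = 285.556 kN·m.
With M_n = 0.85 f'_c a b (d − a/2), solve the quadratic for a:
a = d − √(d² − 2M_n/(0.85 f'_c b)) = 390 − √(390² − 2 × 285.556×10⁶/(0.85 × 40 × 360)) = 65.28 mm.
A_s = 0.85 f'_c a b / f_y = 0.85 × 40 × 65.28 × 360 / 420 = 1902.4 mm².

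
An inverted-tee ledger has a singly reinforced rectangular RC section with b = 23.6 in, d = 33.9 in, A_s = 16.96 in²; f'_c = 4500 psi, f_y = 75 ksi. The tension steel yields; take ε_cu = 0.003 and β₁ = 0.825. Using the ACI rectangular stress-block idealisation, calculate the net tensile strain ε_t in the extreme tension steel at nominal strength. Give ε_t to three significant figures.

a = A_s f_y/(0.85 f'_c b) = 14.091 in.
β₁ = 0.825, so c = a/β₁ = 14.091/0.825 = 17.080 in.
From the linear strain diagram with ε_cu = 0.003: ε_t = 0.003 (d − c)/c = 0.003 × (33.9 − 17.080)/17.080 = 0.00295.
ε_t < 0.004 — the section is over-reinforced for flexure under ACI limits.

ε_t ≈ 0.00295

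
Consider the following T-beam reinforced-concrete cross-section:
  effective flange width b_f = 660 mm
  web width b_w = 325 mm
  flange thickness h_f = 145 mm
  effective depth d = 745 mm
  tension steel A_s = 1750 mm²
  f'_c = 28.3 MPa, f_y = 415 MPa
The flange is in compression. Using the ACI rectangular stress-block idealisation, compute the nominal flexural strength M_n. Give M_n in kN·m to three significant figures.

Tension: T = A_s f_y = 1750 × 415 = 726250 N.
Try a within the flange: a = T/(0.85 f'_c b_f) = 726250/(0.85 × 28.3 × 660) = 45.74 mm.
Since a = 45.74 ≤ h_f = 145 mm, the stress block lies entirely in the flange; analyse as a rectangular beam of width b_f.
M_n = T(d − a/2) = 726250 × (745 − 22.87) = 524.45 × 10⁶ N·mm.
M_n = 524.45 kN·m.

M_n ≈ 524 kN·m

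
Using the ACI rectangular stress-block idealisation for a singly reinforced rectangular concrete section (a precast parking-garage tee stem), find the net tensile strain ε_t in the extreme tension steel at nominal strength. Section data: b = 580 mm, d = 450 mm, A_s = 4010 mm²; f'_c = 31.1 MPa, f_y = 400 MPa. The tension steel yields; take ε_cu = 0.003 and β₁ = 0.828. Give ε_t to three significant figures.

a = A_s f_y/(0.85 f'_c b) = 104.62 mm.
β₁ = 0.828, so c = a/β₁ = 104.62/0.828 = 126.35 mm.
From the linear strain diagram with ε_cu = 0.003: ε_t = 0.003 (d − c)/c = 0.003 × (450 − 126.35)/126.35 = 0.00768.
Since ε_t ≥ 0.005, the section is tension-controlled.

ε_t ≈ 0.00768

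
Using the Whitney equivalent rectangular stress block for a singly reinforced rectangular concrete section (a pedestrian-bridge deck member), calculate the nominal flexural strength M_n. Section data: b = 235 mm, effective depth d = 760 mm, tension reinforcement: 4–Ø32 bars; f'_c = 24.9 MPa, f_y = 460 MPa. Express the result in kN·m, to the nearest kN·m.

A_s = 4 × 804 = 3216 mm².
T = A_s f_y = 3216 × 460 = 1479360 N = 1479.36 kN.
From C = T: a = T/(0.85 f'_c b) = 1479360/(0.85 × 24.9 × 235) = 297.43 mm.
M_n = T(d − a/2) = 1479.36 kN × (760 − 148.715) mm = 904.31 kN·m.

M_n ≈ 904 kN·m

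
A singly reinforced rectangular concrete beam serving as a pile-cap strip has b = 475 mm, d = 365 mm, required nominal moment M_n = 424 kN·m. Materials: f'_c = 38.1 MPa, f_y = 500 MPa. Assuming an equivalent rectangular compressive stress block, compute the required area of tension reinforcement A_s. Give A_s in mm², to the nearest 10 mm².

A_s ≈ 2630 mm²

With M_n = 0.85 f'_c a b (d − a/2), solve the quadratic for a:
a = d − √(d² − 2M_n/(0.85 f'_c b)) = 365 − √(365² − 2 × 424×10⁶/(0.85 × 38.1 × 475)) = 85.54 mm.
A_s = 0.85 f'_c a b / f_y = 0.85 × 38.1 × 85.54 × 475 / 500 = 2631.7 mm².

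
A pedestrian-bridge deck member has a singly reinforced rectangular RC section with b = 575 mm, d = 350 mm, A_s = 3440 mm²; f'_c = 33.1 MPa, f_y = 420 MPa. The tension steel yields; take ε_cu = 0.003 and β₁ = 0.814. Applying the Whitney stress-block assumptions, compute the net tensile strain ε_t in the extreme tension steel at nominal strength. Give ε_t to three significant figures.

a = A_s f_y/(0.85 f'_c b) = 89.31 mm.
β₁ = 0.814, so c = a/β₁ = 89.31/0.814 = 109.72 mm.
From the linear strain diagram with ε_cu = 0.003: ε_t = 0.003 (d − c)/c = 0.003 × (350 − 109.72)/109.72 = 0.00657.
Since ε_t ≥ 0.005, the section is tension-controlled.

ε_t ≈ 0.00657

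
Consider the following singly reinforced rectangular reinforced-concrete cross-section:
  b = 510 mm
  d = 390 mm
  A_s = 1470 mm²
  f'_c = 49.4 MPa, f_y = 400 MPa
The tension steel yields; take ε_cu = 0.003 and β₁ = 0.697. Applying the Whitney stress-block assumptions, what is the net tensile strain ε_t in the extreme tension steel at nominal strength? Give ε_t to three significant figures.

ε_t ≈ 0.0267

a = A_s f_y/(0.85 f'_c b) = 27.46 mm.
β₁ = 0.697, so c = a/β₁ = 27.46/0.697 = 39.40 mm.
From the linear strain diagram with ε_cu = 0.003: ε_t = 0.003 (d − c)/c = 0.003 × (390 − 39.40)/39.40 = 0.0267.
Since ε_t ≥ 0.005, the section is tension-controlled.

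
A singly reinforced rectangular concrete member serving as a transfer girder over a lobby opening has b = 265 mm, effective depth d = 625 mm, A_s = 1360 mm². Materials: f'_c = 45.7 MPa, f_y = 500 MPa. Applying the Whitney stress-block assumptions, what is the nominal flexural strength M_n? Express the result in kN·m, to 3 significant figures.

T = A_s f_y = 1360 × 500 = 680000 N = 680 kN.
From C = T: a = T/(0.85 f'_c b) = 680000/(0.85 × 45.7 × 265) = 66.06 mm.
M_n = T(d − a/2) = 680 kN × (625 − 33.03) mm = 402.54 kN·m.

M_n ≈ 403 kN·m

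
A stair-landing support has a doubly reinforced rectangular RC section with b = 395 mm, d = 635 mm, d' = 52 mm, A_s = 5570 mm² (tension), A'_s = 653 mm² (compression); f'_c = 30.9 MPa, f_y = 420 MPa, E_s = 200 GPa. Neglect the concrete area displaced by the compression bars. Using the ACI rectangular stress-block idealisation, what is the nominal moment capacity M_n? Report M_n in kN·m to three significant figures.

Assume both tension and compression steel yield.
Net tension couple steel: A_s − A'_s = 4917 mm².
a = (A_s − A'_s) f_y / (0.85 f'_c b) = 2065140/(0.85 × 30.9 × 395) = 199.06 mm.
c = a/β₁ = 199.06/0.829 = 240.12 mm; ε'_s = 0.003(c − d')/c = 0.0024 ≥ f_y/E_s = 0.0021, so compression steel does yield.
M_n = (A_s − A'_s) f_y (d − a/2) + A'_s f_y (d − d') = [2065140 × (635 − 99.53) + 274260 × (635 − 52)] × 10⁻⁶ = 1105.82 + 159.89 = 1265.71 kN·m.

M_n ≈ 1270 kN·m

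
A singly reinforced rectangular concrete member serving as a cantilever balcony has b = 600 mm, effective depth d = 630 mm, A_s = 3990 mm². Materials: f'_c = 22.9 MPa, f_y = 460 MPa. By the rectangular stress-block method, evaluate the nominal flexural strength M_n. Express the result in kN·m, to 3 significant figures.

M_n ≈ 1010 kN·m

T = A_s f_y = 3990 × 460 = 1835400 N = 1835.4 kN.
From C = T: a = T/(0.85 f'_c b) = 1835400/(0.85 × 22.9 × 600) = 157.15 mm.
M_n = T(d − a/2) = 1835.4 kN × (630 − 78.575) mm = 1012.09 kN·m.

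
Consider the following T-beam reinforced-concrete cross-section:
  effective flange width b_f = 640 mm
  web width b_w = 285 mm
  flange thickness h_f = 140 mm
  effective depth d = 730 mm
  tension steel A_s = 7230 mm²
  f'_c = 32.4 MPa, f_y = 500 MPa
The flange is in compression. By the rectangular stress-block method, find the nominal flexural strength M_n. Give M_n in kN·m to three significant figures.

M_n ≈ 2220 kN·m

Tension: T = A_s f_y = 7230 × 500 = 3615000 N.
Try a within the flange: a = T/(0.85 f'_c b_f) = 3615000/(0.85 × 32.4 × 640) = 205.10 mm.
a = 205.10 > h_f = 140 mm: the block extends into the web. Split into flange-overhang and web parts.
C_f = 0.85 f'_c (b_f − b_w) h_f = 0.85 × 32.4 × (640 − 285) × 140 = 1368738 N.
Remaining web compression depth: a_w = (T − C_f)/(0.85 f'_c b_w) = (3615000 − 1368738)/(0.85 × 32.4 × 285) = 286.19 mm.
M_n = C_f(d − h_f/2) + (T − C_f)(d − a_w/2) = 1368738 × (730 − 70) + 2246262 × (730 − 143.095) = 903.37 + 1318.34 = 2221.71 × 10⁶ N·mm.
M_n = 2221.71 kN·m.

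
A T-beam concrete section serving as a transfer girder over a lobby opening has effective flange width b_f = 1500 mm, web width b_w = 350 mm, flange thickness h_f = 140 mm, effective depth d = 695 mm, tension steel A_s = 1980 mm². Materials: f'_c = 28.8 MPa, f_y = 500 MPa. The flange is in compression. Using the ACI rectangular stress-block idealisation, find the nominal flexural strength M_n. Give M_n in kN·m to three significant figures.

M_n ≈ 675 kN·m

Tension: T = A_s f_y = 1980 × 500 = 990000 N.
Try a within the flange: a = T/(0.85 f'_c b_f) = 990000/(0.85 × 28.8 × 1500) = 26.96 mm.
Since a = 26.96 ≤ h_f = 140 mm, the stress block lies entirely in the flange; analyse as a rectangular beam of width b_f.
M_n = T(d − a/2) = 990000 × (695 − 13.48) = 674.70 × 10⁶ N·mm.
M_n = 674.70 kN·m.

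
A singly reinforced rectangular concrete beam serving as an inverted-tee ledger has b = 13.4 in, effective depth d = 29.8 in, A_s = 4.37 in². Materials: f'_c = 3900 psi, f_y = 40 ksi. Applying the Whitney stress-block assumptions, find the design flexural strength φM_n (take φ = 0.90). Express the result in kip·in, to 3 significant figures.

φM_n ≈ 4380 kip·in

T = A_s f_y = 4.37 × 40 = 174.8 kips.
a = T/(0.85 f'_c b) = 174.8/(0.85 × 3.9 × 13.4) = 3.935 in.
M_n = T(d − a/2) = 174.8 × (29.8 − 1.9675) = 4865.1 kip·in.
φM_n = 0.90 × 4865.1 = 4378.6 kip·in.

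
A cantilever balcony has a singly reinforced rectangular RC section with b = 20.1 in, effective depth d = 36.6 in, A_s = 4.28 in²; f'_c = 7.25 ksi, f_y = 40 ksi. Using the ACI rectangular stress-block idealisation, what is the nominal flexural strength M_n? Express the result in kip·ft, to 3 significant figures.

M_n ≈ 512 kip·ft

T = A_s f_y = 4.28 × 40 = 171.2 kips.
a = T/(0.85 f'_c b) = 171.2/(0.85 × 7.25 × 20.1) = 1.382 in.
M_n = T(d − a/2) = 171.2 × (36.6 − 0.691) = 6147.6 kip·in = 6147.6/12 = 512.30 kip·ft.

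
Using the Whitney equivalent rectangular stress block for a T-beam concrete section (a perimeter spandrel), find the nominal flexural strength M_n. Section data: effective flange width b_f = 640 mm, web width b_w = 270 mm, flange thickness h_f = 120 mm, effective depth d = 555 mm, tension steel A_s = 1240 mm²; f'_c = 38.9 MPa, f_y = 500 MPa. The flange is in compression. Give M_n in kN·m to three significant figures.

Tension: T = A_s f_y = 1240 × 500 = 620000 N.
Try a within the flange: a = T/(0.85 f'_c b_f) = 620000/(0.85 × 38.9 × 640) = 29.30 mm.
Since a = 29.30 ≤ h_f = 120 mm, the stress block lies entirely in the flange; analyse as a rectangular beam of width b_f.
M_n = T(d − a/2) = 620000 × (555 − 14.65) = 335.02 × 10⁶ N·mm.
M_n = 335.02 kN·m.

M_n ≈ 335 kN·m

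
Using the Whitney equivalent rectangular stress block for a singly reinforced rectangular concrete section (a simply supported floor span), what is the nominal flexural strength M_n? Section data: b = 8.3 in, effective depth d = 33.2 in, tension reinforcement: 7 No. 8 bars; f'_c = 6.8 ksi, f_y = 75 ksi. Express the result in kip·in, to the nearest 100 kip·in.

A_s = 7 × 0.79 = 5.53 in².
T = A_s f_y = 5.53 × 75 = 414.75 kips.
a = T/(0.85 f'_c b) = 414.75/(0.85 × 6.8 × 8.3) = 8.645 in.
M_n = T(d − a/2) = 414.75 × (33.2 − 4.3225) = 11976.9 kip·in.

M_n ≈ 12000 kip·in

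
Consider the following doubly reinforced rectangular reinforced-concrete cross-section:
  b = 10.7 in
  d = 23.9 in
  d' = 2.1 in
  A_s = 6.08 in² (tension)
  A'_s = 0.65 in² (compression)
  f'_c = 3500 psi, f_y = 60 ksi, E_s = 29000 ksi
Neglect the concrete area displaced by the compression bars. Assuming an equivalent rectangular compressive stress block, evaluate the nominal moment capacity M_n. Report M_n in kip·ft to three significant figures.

Assume both steels yield.
a = (A_s − A'_s) f_y/(0.85 f'_c b) = (6.08 − 0.65) × 60/(0.85 × 3.5 × 10.7) = 10.235 in.
c = a/β₁ = 10.235/0.85 = 12.041 in; ε'_s = 0.003(c − d')/c = 0.0025 ≥ ε_y = 0.0021, so the compression steel yields.
M_n = (A_s − A'_s) f_y (d − a/2) + A'_s f_y (d − d') = 325.8 × (23.9 − 5.1175) + 39 × (23.9 − 2.1) = 6119.3 + 850.2 = 6969.5 kip·in = 6969.5/12 = 580.79 kip·ft.

M_n ≈ 581 kip·ft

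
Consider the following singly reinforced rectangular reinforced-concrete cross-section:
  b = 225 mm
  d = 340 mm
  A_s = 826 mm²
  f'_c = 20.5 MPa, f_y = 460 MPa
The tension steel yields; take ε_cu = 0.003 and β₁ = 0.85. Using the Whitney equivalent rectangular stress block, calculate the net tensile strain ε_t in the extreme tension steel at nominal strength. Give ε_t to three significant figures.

ε_t ≈ 0.00595

a = A_s f_y/(0.85 f'_c b) = 96.91 mm.
β₁ = 0.85, so c = a/β₁ = 96.91/0.85 = 114.01 mm.
From the linear strain diagram with ε_cu = 0.003: ε_t = 0.003 (d − c)/c = 0.003 × (340 − 114.01)/114.01 = 0.00595.
Since ε_t ≥ 0.005, the section is tension-controlled.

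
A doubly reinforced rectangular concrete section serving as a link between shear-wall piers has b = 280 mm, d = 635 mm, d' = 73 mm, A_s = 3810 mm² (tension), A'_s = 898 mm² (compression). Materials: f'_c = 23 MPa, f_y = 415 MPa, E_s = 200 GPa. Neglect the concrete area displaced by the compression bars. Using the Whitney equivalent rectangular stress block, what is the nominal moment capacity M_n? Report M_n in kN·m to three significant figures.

M_n ≈ 843 kN·m

Assume both tension and compression steel yield.
Net tension couple steel: A_s − A'_s = 2912 mm².
a = (A_s − A'_s) f_y / (0.85 f'_c b) = 1208480/(0.85 × 23 × 280) = 220.77 mm.
c = a/β₁ = 220.77/0.85 = 259.73 mm; ε'_s = 0.003(c − d')/c = 0.0022 ≥ f_y/E_s = 0.0021, so compression steel does yield.
M_n = (A_s − A'_s) f_y (d − a/2) + A'_s f_y (d − d') = [1208480 × (635 − 110.385) + 372670 × (635 − 73)] × 10⁻⁶ = 633.99 + 209.44 = 843.43 kN·m.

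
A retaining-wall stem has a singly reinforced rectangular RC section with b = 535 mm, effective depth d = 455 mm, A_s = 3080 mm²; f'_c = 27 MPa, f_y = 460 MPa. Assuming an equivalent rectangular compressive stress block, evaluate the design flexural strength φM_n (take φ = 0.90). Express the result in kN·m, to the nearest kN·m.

φM_n ≈ 507 kN·m

T = A_s f_y = 3080 × 460 = 1416800 N = 1416.8 kN.
From C = T: a = T/(0.85 f'_c b) = 1416800/(0.85 × 27 × 535) = 115.39 mm.
M_n = T(d − a/2) = 1416.8 kN × (455 − 57.695) mm = 562.90 kN·m.
φM_n = 0.90 × 562.90 = 506.61 kN·m.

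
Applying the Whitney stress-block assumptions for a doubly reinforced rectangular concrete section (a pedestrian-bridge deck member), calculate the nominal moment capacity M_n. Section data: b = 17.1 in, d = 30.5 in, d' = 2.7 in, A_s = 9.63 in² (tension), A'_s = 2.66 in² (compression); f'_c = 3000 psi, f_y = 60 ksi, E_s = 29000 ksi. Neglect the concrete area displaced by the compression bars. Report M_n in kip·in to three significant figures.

M_n ≈ 15200 kip·in

Assume both steels yield.
a = (A_s − A'_s) f_y/(0.85 f'_c b) = (9.63 − 2.66) × 60/(0.85 × 3 × 17.1) = 9.591 in.
c = a/β₁ = 9.591/0.85 = 11.284 in; ε'_s = 0.003(c − d')/c = 0.0023 ≥ ε_y = 0.0021, so the compression steel yields.
M_n = (A_s − A'_s) f_y (d − a/2) + A'_s f_y (d − d') = 418.2 × (30.5 − 4.7955) + 159.6 × (30.5 − 2.7) = 10749.6 + 4436.9 = 15186.5 kip·in.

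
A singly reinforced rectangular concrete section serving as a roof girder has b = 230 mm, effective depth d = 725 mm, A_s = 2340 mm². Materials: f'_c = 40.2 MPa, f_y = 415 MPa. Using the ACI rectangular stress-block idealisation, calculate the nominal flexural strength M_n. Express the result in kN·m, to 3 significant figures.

M_n ≈ 644 kN·m

T = A_s f_y = 2340 × 415 = 971100 N = 971.1 kN.
From C = T: a = T/(0.85 f'_c b) = 971100/(0.85 × 40.2 × 230) = 123.56 mm.
M_n = T(d − a/2) = 971.1 kN × (725 − 61.78) mm = 644.05 kN·m.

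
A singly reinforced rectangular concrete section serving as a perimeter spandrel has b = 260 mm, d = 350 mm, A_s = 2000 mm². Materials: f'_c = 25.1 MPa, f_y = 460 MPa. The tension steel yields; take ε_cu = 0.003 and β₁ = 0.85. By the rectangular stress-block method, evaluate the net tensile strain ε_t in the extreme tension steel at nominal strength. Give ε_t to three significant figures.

ε_t ≈ 0.00238

a = A_s f_y/(0.85 f'_c b) = 165.85 mm.
β₁ = 0.85, so c = a/β₁ = 165.85/0.85 = 195.12 mm.
From the linear strain diagram with ε_cu = 0.003: ε_t = 0.003 (d − c)/c = 0.003 × (350 − 195.12)/195.12 = 0.00238.
ε_t < 0.004 — the section is over-reinforced for flexure under ACI limits.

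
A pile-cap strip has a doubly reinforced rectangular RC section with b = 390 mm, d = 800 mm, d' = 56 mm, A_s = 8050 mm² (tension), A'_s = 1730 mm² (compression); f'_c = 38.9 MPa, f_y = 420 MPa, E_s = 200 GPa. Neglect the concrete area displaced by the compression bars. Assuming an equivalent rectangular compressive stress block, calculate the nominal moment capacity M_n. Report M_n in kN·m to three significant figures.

Assume both tension and compression steel yield.
Net tension couple steel: A_s − A'_s = 6320 mm².
a = (A_s − A'_s) f_y / (0.85 f'_c b) = 2654400/(0.85 × 38.9 × 390) = 205.84 mm.
c = a/β₁ = 205.84/0.772 = 266.63 mm; ε'_s = 0.003(c − d')/c = 0.0024 ≥ f_y/E_s = 0.0021, so compression steel does yield.
M_n = (A_s − A'_s) f_y (d − a/2) + A'_s f_y (d − d') = [2654400 × (800 − 102.92) + 726600 × (800 − 56)] × 10⁻⁶ = 1850.33 + 540.59 = 2390.92 kN·m.

M_n ≈ 2390 kN·m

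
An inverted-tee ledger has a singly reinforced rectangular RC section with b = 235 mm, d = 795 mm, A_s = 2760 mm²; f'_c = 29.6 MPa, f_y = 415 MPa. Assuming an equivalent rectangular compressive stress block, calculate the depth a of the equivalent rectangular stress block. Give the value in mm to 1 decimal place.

a ≈ 193.7 mm

T = A_s f_y = 2760 × 415 = 1145400 N = 1145.4 kN.
Setting C = 0.85 f'_c a b equal to T: a = 1145400/(0.85 × 29.6 × 235) = 193.7 mm.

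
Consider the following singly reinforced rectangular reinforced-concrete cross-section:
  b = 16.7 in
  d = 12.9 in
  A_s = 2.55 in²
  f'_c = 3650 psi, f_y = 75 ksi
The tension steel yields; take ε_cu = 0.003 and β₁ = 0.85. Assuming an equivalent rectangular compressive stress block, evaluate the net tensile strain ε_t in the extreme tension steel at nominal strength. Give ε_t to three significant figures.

a = A_s f_y/(0.85 f'_c b) = 3.691 in.
β₁ = 0.85, so c = a/β₁ = 3.691/0.85 = 4.342 in.
From the linear strain diagram with ε_cu = 0.003: ε_t = 0.003 (d − c)/c = 0.003 × (12.9 − 4.342)/4.342 = 0.00591.
Since ε_t ≥ 0.005, the section is tension-controlled.

ε_t ≈ 0.00591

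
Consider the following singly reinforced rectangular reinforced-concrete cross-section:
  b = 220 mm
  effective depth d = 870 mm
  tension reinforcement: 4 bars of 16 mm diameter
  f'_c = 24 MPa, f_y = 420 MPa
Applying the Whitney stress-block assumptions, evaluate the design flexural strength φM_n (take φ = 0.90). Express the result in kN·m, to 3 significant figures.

A_s = 4 × 201 = 804 mm².
T = A_s f_y = 804 × 420 = 337680 N = 337.68 kN.
From C = T: a = T/(0.85 f'_c b) = 337680/(0.85 × 24 × 220) = 75.24 mm.
M_n = T(d − a/2) = 337.68 kN × (870 − 37.62) mm = 281.08 kN·m.
φM_n = 0.90 × 281.08 = 252.97 kN·m.

φM_n ≈ 253 kN·m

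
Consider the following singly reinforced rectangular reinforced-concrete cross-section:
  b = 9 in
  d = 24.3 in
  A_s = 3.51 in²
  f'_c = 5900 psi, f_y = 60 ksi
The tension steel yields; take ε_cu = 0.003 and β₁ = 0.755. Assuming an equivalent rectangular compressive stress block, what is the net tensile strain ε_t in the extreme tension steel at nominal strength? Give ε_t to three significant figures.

ε_t ≈ 0.00880

a = A_s f_y/(0.85 f'_c b) = 4.666 in.
β₁ = 0.755, so c = a/β₁ = 4.666/0.755 = 6.180 in.
From the linear strain diagram with ε_cu = 0.003: ε_t = 0.003 (d − c)/c = 0.003 × (24.3 − 6.180)/6.180 = 0.00880.
Since ε_t ≥ 0.005, the section is tension-controlled.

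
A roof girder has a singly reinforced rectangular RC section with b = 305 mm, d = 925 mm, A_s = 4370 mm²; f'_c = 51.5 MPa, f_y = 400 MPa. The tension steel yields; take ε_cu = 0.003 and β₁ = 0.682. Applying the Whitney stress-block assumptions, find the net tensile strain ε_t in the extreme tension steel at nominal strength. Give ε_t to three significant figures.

a = A_s f_y/(0.85 f'_c b) = 130.92 mm.
β₁ = 0.682, so c = a/β₁ = 130.92/0.682 = 191.96 mm.
From the linear strain diagram with ε_cu = 0.003: ε_t = 0.003 (d − c)/c = 0.003 × (925 − 191.96)/191.96 = 0.0115.
Since ε_t ≥ 0.005, the section is tension-controlled.

ε_t ≈ 0.0115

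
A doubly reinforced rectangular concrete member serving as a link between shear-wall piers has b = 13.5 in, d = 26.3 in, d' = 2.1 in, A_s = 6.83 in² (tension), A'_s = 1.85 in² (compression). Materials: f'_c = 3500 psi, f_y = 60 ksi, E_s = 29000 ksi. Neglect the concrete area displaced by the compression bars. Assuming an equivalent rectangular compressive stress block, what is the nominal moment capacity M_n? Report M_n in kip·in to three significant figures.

M_n ≈ 9430 kip·in

Assume both steels yield.
a = (A_s − A'_s) f_y/(0.85 f'_c b) = (6.83 − 1.85) × 60/(0.85 × 3.5 × 13.5) = 7.440 in.
c = a/β₁ = 7.440/0.85 = 8.753 in; ε'_s = 0.003(c − d')/c = 0.0023 ≥ ε_y = 0.0021, so the compression steel yields.
M_n = (A_s − A'_s) f_y (d − a/2) + A'_s f_y (d − d') = 298.8 × (26.3 − 3.72) + 111 × (26.3 − 2.1) = 6746.9 + 2686.2 = 9433.1 kip·in.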